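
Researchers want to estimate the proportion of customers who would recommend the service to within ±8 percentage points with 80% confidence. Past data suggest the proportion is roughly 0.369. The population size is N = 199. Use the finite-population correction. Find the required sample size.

For a proportion with margin E = 0.08 at 80% confidence, z = 1.282.
n = p̂(1−p̂)(z/E)² = 0.369 × 0.631 × (1.282/0.08)² = 59.79 — call this n₀.
Finite-population correction with N = 199: n = n₀ / (1 + (n₀−1)/N) = 59.79 / 1.295 = 46.17
Round up: n = 47.

47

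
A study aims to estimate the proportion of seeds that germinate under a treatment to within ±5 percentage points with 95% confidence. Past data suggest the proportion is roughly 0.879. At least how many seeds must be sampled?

For a proportion with margin E = 0.05 at 95% confidence, z = 1.960.
n = p̂(1−p̂)(z/E)² = 0.879 × 0.121 × (1.960/0.05)² = 163.44
Round up: n = 164.

164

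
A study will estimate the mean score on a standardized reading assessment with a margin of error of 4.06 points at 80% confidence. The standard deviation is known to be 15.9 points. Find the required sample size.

n = 26

For a mean, the margin of error is E = z·σ/√n, so n = (zσ/E)².
At 80% confidence, z = 1.282.
n = (1.282 × 15.9 / 4.06)² = 25.21
Round up: n = 26.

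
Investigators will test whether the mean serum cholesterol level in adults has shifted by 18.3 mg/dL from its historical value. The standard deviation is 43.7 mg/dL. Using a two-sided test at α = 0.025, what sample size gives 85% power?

n = 62

For a one-sample z-test, n = ((z_{α/2} + z_β)·σ/δ)².
z_{α/2} = 2.241 (two-sided α = 0.025); z_β = 1.036 (power 85% → β = 0.15).
n = (3.277 × 43.7 / 18.3)² = 61.24
Round up: n = 62.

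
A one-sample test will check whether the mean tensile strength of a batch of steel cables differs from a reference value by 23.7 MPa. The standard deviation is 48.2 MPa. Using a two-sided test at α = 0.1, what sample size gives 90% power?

36

For a one-sample z-test, n = ((z_{α/2} + z_β)·σ/δ)².
z_{α/2} = 1.645 (two-sided α = 0.1); z_β = 1.282 (power 90% → β = 0.1).
n = (2.927 × 48.2 / 23.7)² = 35.44
Round up: n = 36.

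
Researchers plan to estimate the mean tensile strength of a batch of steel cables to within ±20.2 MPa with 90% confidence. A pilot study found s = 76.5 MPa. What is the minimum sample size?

For a mean, the margin of error is E = z·σ/√n, so n = (zσ/E)².
At 90% confidence, z = 1.645.
n = (1.645 × 76.5 / 20.2)² = 38.81
Round up: n = 39.

39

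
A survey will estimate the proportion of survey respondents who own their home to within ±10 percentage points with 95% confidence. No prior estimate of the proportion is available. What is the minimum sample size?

97

For a proportion with margin E = 0.1 at 95% confidence, z = 1.960.
With no prior estimate, use p = 0.5, which maximizes p(1−p) at 0.25.
n = 0.25 × (z/E)² = 0.25 × (1.960/0.1)² = 96.04
Round up: n = 97.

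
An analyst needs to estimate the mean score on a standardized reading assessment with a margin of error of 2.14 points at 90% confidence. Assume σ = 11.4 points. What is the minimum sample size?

77

For a mean, the margin of error is E = z·σ/√n, so n = (zσ/E)².
At 90% confidence, z = 1.645.
n = (1.645 × 11.4 / 2.14)² = 76.79
Round up: n = 77.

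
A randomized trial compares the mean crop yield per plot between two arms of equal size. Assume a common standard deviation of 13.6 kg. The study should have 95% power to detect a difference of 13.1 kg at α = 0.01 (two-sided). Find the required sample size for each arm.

39 per group

For two equal groups, n per group = 2·((z_{α/2} + z_β)·σ/δ)².
z_{α/2} = 2.576; z_β = 1.645 (power 95%).
n = 2 × (4.221 × 13.6 / 13.1)² = 2 × 19.20 = 38.40
Round up: n = 39 per group.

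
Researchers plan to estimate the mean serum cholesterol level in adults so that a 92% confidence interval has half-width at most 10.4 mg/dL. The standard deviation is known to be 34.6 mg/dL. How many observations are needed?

n = 34

For a mean, the margin of error is E = z·σ/√n, so n = (zσ/E)².
At 92% confidence, z = 1.751.
n = (1.751 × 34.6 / 10.4)² = 33.94
Round up: n = 34.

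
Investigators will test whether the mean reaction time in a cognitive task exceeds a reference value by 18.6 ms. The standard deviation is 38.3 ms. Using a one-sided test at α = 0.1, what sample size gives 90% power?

28

For a one-sample z-test, n = ((z_α + z_β)·σ/δ)².
z_α = 1.282 (one-sided α = 0.1); z_β = 1.282 (power 90% → β = 0.1).
n = (2.564 × 38.3 / 18.6)² = 27.87
Round up: n = 28.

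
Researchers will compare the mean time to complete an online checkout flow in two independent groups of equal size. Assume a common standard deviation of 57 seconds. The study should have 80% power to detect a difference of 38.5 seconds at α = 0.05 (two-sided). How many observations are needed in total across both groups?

For two equal groups, n per group = 2·((z_{α/2} + z_β)·σ/δ)².
z_{α/2} = 1.960; z_β = 0.842 (power 80%).
n = 2 × (2.802 × 57 / 38.5)² = 2 × 17.21 = 34.42
Round up: n = 35 per group.
Total across both groups: 2 × 35 = 70.

70 total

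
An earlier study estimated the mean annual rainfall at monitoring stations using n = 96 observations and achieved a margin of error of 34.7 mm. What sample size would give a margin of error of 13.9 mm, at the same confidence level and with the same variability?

599

Margin of error scales as 1/√n, so n₂ = n₁·(E₁/E₂)².
n₂ = 96 × (34.7/13.9)² = 96 × 6.232 = 598.27
Round up: n₂ = 599.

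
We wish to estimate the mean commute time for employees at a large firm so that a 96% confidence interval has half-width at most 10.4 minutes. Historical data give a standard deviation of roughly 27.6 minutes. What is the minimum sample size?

For a mean, the margin of error is E = z·σ/√n, so n = (zσ/E)².
At 96% confidence, z = 2.054.
n = (2.054 × 27.6 / 10.4)² = 29.71
Round up: n = 30.

n = 30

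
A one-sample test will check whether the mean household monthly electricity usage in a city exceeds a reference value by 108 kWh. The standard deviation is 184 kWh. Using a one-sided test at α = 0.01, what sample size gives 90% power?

For a one-sample z-test, n = ((z_α + z_β)·σ/δ)².
z_α = 2.326 (one-sided α = 0.01); z_β = 1.282 (power 90% → β = 0.1).
n = (3.608 × 184 / 108)² = 37.79
Round up: n = 38.

38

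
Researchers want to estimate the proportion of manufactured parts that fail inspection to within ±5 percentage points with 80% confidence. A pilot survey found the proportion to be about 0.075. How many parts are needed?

46

For a proportion with margin E = 0.05 at 80% confidence, z = 1.282.
n = p̂(1−p̂)(z/E)² = 0.075 × 0.925 × (1.282/0.05)² = 45.61
Round up: n = 46.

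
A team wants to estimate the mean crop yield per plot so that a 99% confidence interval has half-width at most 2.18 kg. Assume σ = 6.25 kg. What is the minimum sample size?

For a mean, the margin of error is E = z·σ/√n, so n = (zσ/E)².
At 99% confidence, z = 2.576.
n = (2.576 × 6.25 / 2.18)² = 54.54
Round up: n = 55.

n = 55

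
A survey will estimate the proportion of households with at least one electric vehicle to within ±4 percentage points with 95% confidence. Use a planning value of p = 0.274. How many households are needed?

n = 478

For a proportion with margin E = 0.04 at 95% confidence, z = 1.960.
n = p̂(1−p̂)(z/E)² = 0.274 × 0.726 × (1.960/0.04)² = 477.62
Round up: n = 478.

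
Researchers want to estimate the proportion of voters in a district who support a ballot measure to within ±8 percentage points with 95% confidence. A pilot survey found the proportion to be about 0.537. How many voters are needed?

For a proportion with margin E = 0.08 at 95% confidence, z = 1.960.
n = p̂(1−p̂)(z/E)² = 0.537 × 0.463 × (1.960/0.08)² = 149.24
Round up: n = 150.

150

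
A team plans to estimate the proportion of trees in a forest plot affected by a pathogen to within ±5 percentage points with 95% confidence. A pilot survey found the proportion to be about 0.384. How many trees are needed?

n = 364

For a proportion with margin E = 0.05 at 95% confidence, z = 1.960.
n = p̂(1−p̂)(z/E)² = 0.384 × 0.616 × (1.960/0.05)² = 363.48
Round up: n = 364.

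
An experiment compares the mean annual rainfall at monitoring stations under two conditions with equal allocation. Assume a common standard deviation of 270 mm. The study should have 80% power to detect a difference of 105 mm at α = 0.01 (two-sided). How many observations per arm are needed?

For two equal groups, n per group = 2·((z_{α/2} + z_β)·σ/δ)².
z_{α/2} = 2.576; z_β = 0.842 (power 80%).
n = 2 × (3.418 × 270 / 105)² = 2 × 77.25 = 154.50
Round up: n = 155 per group.

155 per group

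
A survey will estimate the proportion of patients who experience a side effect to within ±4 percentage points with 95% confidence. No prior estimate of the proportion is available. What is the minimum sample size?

For a proportion with margin E = 0.04 at 95% confidence, z = 1.960.
With no prior estimate, use p = 0.5, which maximizes p(1−p) at 0.25.
n = 0.25 × (z/E)² = 0.25 × (1.960/0.04)² = 600.25
Round up: n = 601.

n = 601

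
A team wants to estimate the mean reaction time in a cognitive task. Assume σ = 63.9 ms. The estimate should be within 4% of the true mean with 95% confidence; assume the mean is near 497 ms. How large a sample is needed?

40

For a mean, the margin of error is E = z·σ/√n, so n = (zσ/E)².
At 95% confidence, z = 1.960.
E = 4% of 497 = 19.88 ms.
n = (1.960 × 63.9 / 19.88)² = 39.69
Round up: n = 40.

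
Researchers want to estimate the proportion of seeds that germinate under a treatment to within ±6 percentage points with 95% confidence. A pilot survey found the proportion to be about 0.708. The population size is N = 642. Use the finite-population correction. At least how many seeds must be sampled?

n = 165

For a proportion with margin E = 0.06 at 95% confidence, z = 1.960.
n = p̂(1−p̂)(z/E)² = 0.708 × 0.292 × (1.960/0.06)² = 220.61 — call this n₀.
Finite-population correction with N = 642: n = n₀ / (1 + (n₀−1)/N) = 220.61 / 1.342 = 164.39
Round up: n = 165.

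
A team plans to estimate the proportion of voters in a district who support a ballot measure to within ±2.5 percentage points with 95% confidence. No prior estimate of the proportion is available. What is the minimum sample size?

For a proportion with margin E = 0.025 at 95% confidence, z = 1.960.
With no prior estimate, use p = 0.5, which maximizes p(1−p) at 0.25.
n = 0.25 × (z/E)² = 0.25 × (1.960/0.025)² = 1536.64
Round up: n = 1537.

n = 1537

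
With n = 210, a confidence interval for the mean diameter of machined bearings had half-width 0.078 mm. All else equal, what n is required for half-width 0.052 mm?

473

Margin of error scales as 1/√n, so n₂ = n₁·(E₁/E₂)².
n₂ = 210 × (0.078/0.052)² = 210 × 2.25 = 472.50
Round up: n₂ = 473.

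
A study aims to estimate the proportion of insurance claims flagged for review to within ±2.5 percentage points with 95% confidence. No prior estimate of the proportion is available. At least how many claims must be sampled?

For a proportion with margin E = 0.025 at 95% confidence, z = 1.960.
With no prior estimate, use p = 0.5, which maximizes p(1−p) at 0.25.
n = 0.25 × (z/E)² = 0.25 × (1.960/0.025)² = 1536.64
Round up: n = 1537.

n = 1537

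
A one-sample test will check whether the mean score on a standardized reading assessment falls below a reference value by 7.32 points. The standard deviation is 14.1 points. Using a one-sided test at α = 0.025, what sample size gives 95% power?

49

For a one-sample z-test, n = ((z_α + z_β)·σ/δ)².
z_α = 1.960 (one-sided α = 0.025); z_β = 1.645 (power 95% → β = 0.05).
n = (3.605 × 14.1 / 7.32)² = 48.22
Round up: n = 49.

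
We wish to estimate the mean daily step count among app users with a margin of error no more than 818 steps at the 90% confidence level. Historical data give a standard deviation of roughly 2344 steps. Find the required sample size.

23

For a mean, the margin of error is E = z·σ/√n, so n = (zσ/E)².
At 90% confidence, z = 1.645.
n = (1.645 × 2344 / 818)² = 22.22
Round up: n = 23.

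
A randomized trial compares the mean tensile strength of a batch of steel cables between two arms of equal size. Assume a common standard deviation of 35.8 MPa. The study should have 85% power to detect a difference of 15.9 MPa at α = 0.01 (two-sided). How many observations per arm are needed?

133 per group

For two equal groups, n per group = 2·((z_{α/2} + z_β)·σ/δ)².
z_{α/2} = 2.576; z_β = 1.036 (power 85%).
n = 2 × (3.612 × 35.8 / 15.9)² = 2 × 66.14 = 132.28
Round up: n = 133 per group.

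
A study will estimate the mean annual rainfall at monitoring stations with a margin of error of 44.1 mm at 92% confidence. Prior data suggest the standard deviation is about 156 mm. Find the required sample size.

39

For a mean, the margin of error is E = z·σ/√n, so n = (zσ/E)².
At 92% confidence, z = 1.751.
n = (1.751 × 156 / 44.1)² = 38.37
Round up: n = 39.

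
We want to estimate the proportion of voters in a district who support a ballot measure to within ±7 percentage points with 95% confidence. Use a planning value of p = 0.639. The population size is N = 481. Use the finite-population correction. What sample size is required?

n = 132

For a proportion with margin E = 0.07 at 95% confidence, z = 1.960.
n = p̂(1−p̂)(z/E)² = 0.639 × 0.361 × (1.960/0.07)² = 180.85 — call this n₀.
Finite-population correction with N = 481: n = n₀ / (1 + (n₀−1)/N) = 180.85 / 1.374 = 131.62
Round up: n = 132.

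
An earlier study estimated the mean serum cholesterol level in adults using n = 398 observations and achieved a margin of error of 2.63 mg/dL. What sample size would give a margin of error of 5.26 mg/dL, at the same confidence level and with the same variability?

Margin of error scales as 1/√n, so n₂ = n₁·(E₁/E₂)².
n₂ = 398 × (2.63/5.26)² = 398 × 0.25 = 99.50
Round up: n₂ = 100.

n = 100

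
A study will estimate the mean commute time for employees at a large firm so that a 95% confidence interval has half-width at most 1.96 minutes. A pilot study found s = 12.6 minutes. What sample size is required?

159

For a mean, the margin of error is E = z·σ/√n, so n = (zσ/E)².
At 95% confidence, z = 1.960.
n = (1.960 × 12.6 / 1.96)² = 158.76
Round up: n = 159.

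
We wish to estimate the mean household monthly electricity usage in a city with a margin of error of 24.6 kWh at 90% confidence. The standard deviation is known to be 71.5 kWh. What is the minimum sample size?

For a mean, the margin of error is E = z·σ/√n, so n = (zσ/E)².
At 90% confidence, z = 1.645.
n = (1.645 × 71.5 / 24.6)² = 22.86
Round up: n = 23.

23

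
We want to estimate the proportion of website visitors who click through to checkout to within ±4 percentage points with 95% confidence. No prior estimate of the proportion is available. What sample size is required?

601

For a proportion with margin E = 0.04 at 95% confidence, z = 1.960.
With no prior estimate, use p = 0.5, which maximizes p(1−p) at 0.25.
n = 0.25 × (z/E)² = 0.25 × (1.960/0.04)² = 600.25
Round up: n = 601.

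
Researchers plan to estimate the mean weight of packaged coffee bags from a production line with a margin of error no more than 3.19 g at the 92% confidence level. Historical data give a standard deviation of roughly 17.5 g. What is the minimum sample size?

93

For a mean, the margin of error is E = z·σ/√n, so n = (zσ/E)².
At 92% confidence, z = 1.751.
n = (1.751 × 17.5 / 3.19)² = 92.27
Round up: n = 93.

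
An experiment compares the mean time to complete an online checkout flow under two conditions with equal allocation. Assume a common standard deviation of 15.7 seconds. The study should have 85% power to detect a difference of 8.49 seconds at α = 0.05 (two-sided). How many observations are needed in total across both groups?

For two equal groups, n per group = 2·((z_{α/2} + z_β)·σ/δ)².
z_{α/2} = 1.960; z_β = 1.036 (power 85%).
n = 2 × (2.996 × 15.7 / 8.49)² = 2 × 30.69 = 61.38
Round up: n = 62 per group.
Total across both groups: 2 × 62 = 124.

124 total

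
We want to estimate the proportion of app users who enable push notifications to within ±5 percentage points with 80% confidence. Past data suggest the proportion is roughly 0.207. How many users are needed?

108

For a proportion with margin E = 0.05 at 80% confidence, z = 1.282.
n = p̂(1−p̂)(z/E)² = 0.207 × 0.793 × (1.282/0.05)² = 107.91
Round up: n = 108.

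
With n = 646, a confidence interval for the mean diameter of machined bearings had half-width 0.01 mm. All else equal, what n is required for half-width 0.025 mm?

Margin of error scales as 1/√n, so n₂ = n₁·(E₁/E₂)².
n₂ = 646 × (0.01/0.025)² = 646 × 0.16 = 103.36
Round up: n₂ = 104.

104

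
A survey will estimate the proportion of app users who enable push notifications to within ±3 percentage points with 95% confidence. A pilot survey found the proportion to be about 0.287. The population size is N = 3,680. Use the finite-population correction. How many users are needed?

For a proportion with margin E = 0.03 at 95% confidence, z = 1.960.
n = p̂(1−p̂)(z/E)² = 0.287 × 0.713 × (1.960/0.03)² = 873.46 — call this n₀.
Finite-population correction with N = 3,680: n = n₀ / (1 + (n₀−1)/N) = 873.46 / 1.237 = 706.11
Round up: n = 707.

707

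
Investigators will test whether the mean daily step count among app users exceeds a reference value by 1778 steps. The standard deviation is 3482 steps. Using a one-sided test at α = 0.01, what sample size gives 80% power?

n = 39

For a one-sample z-test, n = ((z_α + z_β)·σ/δ)².
z_α = 2.326 (one-sided α = 0.01); z_β = 0.842 (power 80% → β = 0.2).
n = (3.168 × 3482 / 1778)² = 38.49
Round up: n = 39.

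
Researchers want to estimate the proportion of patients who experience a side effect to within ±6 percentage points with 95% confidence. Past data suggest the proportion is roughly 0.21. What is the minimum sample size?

For a proportion with margin E = 0.06 at 95% confidence, z = 1.960.
n = p̂(1−p̂)(z/E)² = 0.21 × 0.79 × (1.960/0.06)² = 177.03
Round up: n = 178.

178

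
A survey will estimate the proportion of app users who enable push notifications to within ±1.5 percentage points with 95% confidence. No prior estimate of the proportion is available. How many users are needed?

For a proportion with margin E = 0.015 at 95% confidence, z = 1.960.
With no prior estimate, use p = 0.5, which maximizes p(1−p) at 0.25.
n = 0.25 × (z/E)² = 0.25 × (1.960/0.015)² = 4268.44
Round up: n = 4269.

4269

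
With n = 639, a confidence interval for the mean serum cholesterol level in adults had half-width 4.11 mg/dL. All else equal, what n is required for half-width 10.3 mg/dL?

Margin of error scales as 1/√n, so n₂ = n₁·(E₁/E₂)².
n₂ = 639 × (4.11/10.3)² = 639 × 0.1592 = 101.73
Round up: n₂ = 102.

102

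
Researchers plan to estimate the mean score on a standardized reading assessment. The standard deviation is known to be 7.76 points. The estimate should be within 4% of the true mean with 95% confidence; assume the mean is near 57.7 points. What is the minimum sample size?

44

For a mean, the margin of error is E = z·σ/√n, so n = (zσ/E)².
At 95% confidence, z = 1.960.
E = 4% of 57.7 = 2.308 points.
n = (1.960 × 7.76 / 2.308)² = 43.43
Round up: n = 44.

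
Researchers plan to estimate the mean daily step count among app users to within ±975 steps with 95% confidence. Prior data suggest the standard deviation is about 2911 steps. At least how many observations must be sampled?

For a mean, the margin of error is E = z·σ/√n, so n = (zσ/E)².
At 95% confidence, z = 1.960.
n = (1.960 × 2911 / 975)² = 34.24
Round up: n = 35.

35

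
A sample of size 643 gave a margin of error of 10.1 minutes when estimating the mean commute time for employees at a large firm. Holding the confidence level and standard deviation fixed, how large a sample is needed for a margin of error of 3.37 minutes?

Margin of error scales as 1/√n, so n₂ = n₁·(E₁/E₂)².
n₂ = 643 × (10.1/3.37)² = 643 × 8.982 = 5775.43
Round up: n₂ = 5776.

5776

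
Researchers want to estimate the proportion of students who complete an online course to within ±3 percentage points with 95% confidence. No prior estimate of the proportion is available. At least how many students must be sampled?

1068

For a proportion with margin E = 0.03 at 95% confidence, z = 1.960.
With no prior estimate, use p = 0.5, which maximizes p(1−p) at 0.25.
n = 0.25 × (z/E)² = 0.25 × (1.960/0.03)² = 1067.11
Round up: n = 1068.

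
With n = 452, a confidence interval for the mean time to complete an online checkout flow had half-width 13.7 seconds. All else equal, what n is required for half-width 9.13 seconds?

Margin of error scales as 1/√n, so n₂ = n₁·(E₁/E₂)².
n₂ = 452 × (13.7/9.13)² = 452 × 2.252 = 1017.90
Round up: n₂ = 1018.

1018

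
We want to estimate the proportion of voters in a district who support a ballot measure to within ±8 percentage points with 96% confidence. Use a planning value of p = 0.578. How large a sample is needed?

161

For a proportion with margin E = 0.08 at 96% confidence, z = 2.054.
n = p̂(1−p̂)(z/E)² = 0.578 × 0.422 × (2.054/0.08)² = 160.79
Round up: n = 161.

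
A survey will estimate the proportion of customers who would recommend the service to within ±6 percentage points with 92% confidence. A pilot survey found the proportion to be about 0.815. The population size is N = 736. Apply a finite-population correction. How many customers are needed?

For a proportion with margin E = 0.06 at 92% confidence, z = 1.751.
n = p̂(1−p̂)(z/E)² = 0.815 × 0.185 × (1.751/0.06)² = 128.41 — call this n₀.
Finite-population correction with N = 736: n = n₀ / (1 + (n₀−1)/N) = 128.41 / 1.173 = 109.47
Round up: n = 110.

110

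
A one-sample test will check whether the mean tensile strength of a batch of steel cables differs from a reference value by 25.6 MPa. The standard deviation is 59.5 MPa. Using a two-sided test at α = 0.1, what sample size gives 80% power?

For a one-sample z-test, n = ((z_{α/2} + z_β)·σ/δ)².
z_{α/2} = 1.645 (two-sided α = 0.1); z_β = 0.842 (power 80% → β = 0.2).
n = (2.487 × 59.5 / 25.6)² = 33.41
Round up: n = 34.

34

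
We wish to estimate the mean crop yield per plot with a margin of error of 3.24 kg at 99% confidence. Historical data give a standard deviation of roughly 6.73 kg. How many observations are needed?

29

For a mean, the margin of error is E = z·σ/√n, so n = (zσ/E)².
At 99% confidence, z = 2.576.
n = (2.576 × 6.73 / 3.24)² = 28.63
Round up: n = 29.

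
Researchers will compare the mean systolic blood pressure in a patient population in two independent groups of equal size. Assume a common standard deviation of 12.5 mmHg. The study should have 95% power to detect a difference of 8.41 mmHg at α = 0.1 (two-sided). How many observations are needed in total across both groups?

96 total

For two equal groups, n per group = 2·((z_{α/2} + z_β)·σ/δ)².
z_{α/2} = 1.645; z_β = 1.645 (power 95%).
n = 2 × (3.290 × 12.5 / 8.41)² = 2 × 23.91 = 47.82
Round up: n = 48 per group.
Total across both groups: 2 × 48 = 96.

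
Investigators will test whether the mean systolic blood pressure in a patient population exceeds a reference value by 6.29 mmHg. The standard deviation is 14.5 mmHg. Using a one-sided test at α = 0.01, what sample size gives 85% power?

61

For a one-sample z-test, n = ((z_α + z_β)·σ/δ)².
z_α = 2.326 (one-sided α = 0.01); z_β = 1.036 (power 85% → β = 0.15).
n = (3.362 × 14.5 / 6.29)² = 60.07
Round up: n = 61.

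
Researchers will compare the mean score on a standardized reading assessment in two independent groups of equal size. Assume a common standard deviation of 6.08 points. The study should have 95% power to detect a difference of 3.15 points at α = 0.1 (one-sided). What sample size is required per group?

For two equal groups, n per group = 2·((z_α + z_β)·σ/δ)².
z_α = 1.282; z_β = 1.645 (power 95%).
n = 2 × (2.927 × 6.08 / 3.15)² = 2 × 31.92 = 63.84
Round up: n = 64 per group.

64 per group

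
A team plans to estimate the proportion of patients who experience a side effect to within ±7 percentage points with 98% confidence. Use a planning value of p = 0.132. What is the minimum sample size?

127

For a proportion with margin E = 0.07 at 98% confidence, z = 2.326.
n = p̂(1−p̂)(z/E)² = 0.132 × 0.868 × (2.326/0.07)² = 126.51
Round up: n = 127.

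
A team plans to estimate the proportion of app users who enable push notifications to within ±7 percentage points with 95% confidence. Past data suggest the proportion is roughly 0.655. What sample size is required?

178

For a proportion with margin E = 0.07 at 95% confidence, z = 1.960.
n = p̂(1−p̂)(z/E)² = 0.655 × 0.345 × (1.960/0.07)² = 177.16
Round up: n = 178.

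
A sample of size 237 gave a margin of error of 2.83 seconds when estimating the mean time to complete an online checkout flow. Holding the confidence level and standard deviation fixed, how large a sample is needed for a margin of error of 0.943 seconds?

Margin of error scales as 1/√n, so n₂ = n₁·(E₁/E₂)².
n₂ = 237 × (2.83/0.943)² = 237 × 9.006 = 2134.42
Round up: n₂ = 2135.

n = 2135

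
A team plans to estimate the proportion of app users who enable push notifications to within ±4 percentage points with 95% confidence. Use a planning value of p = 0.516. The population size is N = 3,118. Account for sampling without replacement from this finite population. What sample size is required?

For a proportion with margin E = 0.04 at 95% confidence, z = 1.960.
n = p̂(1−p̂)(z/E)² = 0.516 × 0.484 × (1.960/0.04)² = 599.64 — call this n₀.
Finite-population correction with N = 3,118: n = n₀ / (1 + (n₀−1)/N) = 599.64 / 1.192 = 503.05
Round up: n = 504.

n = 504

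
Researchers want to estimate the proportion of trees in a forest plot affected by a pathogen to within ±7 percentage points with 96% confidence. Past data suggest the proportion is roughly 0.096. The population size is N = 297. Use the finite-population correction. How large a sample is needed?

60

For a proportion with margin E = 0.07 at 96% confidence, z = 2.054.
n = p̂(1−p̂)(z/E)² = 0.096 × 0.904 × (2.054/0.07)² = 74.72 — call this n₀.
Finite-population correction with N = 297: n = n₀ / (1 + (n₀−1)/N) = 74.72 / 1.248 = 59.87
Round up: n = 60.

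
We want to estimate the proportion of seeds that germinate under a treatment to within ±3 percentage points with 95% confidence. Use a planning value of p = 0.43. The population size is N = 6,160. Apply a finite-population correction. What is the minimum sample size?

For a proportion with margin E = 0.03 at 95% confidence, z = 1.960.
n = p̂(1−p̂)(z/E)² = 0.43 × 0.57 × (1.960/0.03)² = 1046.20 — call this n₀.
Finite-population correction with N = 6,160: n = n₀ / (1 + (n₀−1)/N) = 1046.20 / 1.17 = 894.19
Round up: n = 895.

895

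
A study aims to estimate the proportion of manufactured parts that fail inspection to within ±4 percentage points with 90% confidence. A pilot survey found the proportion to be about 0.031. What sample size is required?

51

For a proportion with margin E = 0.04 at 90% confidence, z = 1.645.
n = p̂(1−p̂)(z/E)² = 0.031 × 0.969 × (1.645/0.04)² = 50.80
Round up: n = 51.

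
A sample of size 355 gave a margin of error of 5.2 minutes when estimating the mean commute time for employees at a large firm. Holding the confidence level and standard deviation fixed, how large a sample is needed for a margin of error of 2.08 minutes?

2219

Margin of error scales as 1/√n, so n₂ = n₁·(E₁/E₂)².
n₂ = 355 × (5.2/2.08)² = 355 × 6.25 = 2218.75
Round up: n₂ = 2219.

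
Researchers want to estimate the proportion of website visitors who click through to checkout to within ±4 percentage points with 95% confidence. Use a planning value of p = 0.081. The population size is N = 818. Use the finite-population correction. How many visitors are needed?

147

For a proportion with margin E = 0.04 at 95% confidence, z = 1.960.
n = p̂(1−p̂)(z/E)² = 0.081 × 0.919 × (1.960/0.04)² = 178.73 — call this n₀.
Finite-population correction with N = 818: n = n₀ / (1 + (n₀−1)/N) = 178.73 / 1.217 = 146.86
Round up: n = 147.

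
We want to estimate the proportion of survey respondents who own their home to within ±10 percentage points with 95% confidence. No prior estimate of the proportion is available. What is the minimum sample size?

For a proportion with margin E = 0.1 at 95% confidence, z = 1.960.
With no prior estimate, use p = 0.5, which maximizes p(1−p) at 0.25.
n = 0.25 × (z/E)² = 0.25 × (1.960/0.1)² = 96.04
Round up: n = 97.

97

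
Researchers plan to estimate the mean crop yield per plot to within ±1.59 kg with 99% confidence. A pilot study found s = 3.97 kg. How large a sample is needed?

42

For a mean, the margin of error is E = z·σ/√n, so n = (zσ/E)².
At 99% confidence, z = 2.576.
n = (2.576 × 3.97 / 1.59)² = 41.37
Round up: n = 42.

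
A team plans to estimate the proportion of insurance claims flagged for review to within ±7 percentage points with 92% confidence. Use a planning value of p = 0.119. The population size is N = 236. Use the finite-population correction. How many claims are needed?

52

For a proportion with margin E = 0.07 at 92% confidence, z = 1.751.
n = p̂(1−p̂)(z/E)² = 0.119 × 0.881 × (1.751/0.07)² = 65.60 — call this n₀.
Finite-population correction with N = 236: n = n₀ / (1 + (n₀−1)/N) = 65.60 / 1.274 = 51.49
Round up: n = 52.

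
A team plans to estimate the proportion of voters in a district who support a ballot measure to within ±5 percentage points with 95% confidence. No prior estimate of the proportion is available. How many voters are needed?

For a proportion with margin E = 0.05 at 95% confidence, z = 1.960.
With no prior estimate, use p = 0.5, which maximizes p(1−p) at 0.25.
n = 0.25 × (z/E)² = 0.25 × (1.960/0.05)² = 384.16
Round up: n = 385.

n = 385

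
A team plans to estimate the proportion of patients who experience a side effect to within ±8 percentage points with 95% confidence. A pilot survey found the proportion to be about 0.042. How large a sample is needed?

For a proportion with margin E = 0.08 at 95% confidence, z = 1.960.
n = p̂(1−p̂)(z/E)² = 0.042 × 0.958 × (1.960/0.08)² = 24.15
Round up: n = 25.

25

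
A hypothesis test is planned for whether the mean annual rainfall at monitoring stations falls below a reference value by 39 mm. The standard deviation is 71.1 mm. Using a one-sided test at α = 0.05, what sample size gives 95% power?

36

For a one-sample z-test, n = ((z_α + z_β)·σ/δ)².
z_α = 1.645 (one-sided α = 0.05); z_β = 1.645 (power 95% → β = 0.05).
n = (3.290 × 71.1 / 39)² = 35.98
Round up: n = 36.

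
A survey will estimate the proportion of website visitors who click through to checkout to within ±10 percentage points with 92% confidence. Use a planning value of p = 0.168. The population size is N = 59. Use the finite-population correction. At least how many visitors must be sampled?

26

For a proportion with margin E = 0.1 at 92% confidence, z = 1.751.
n = p̂(1−p̂)(z/E)² = 0.168 × 0.832 × (1.751/0.1)² = 42.86 — call this n₀.
Finite-population correction with N = 59: n = n₀ / (1 + (n₀−1)/N) = 42.86 / 1.709 = 25.08
Round up: n = 26.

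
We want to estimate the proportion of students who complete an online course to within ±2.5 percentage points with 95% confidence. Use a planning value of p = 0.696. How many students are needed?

For a proportion with margin E = 0.025 at 95% confidence, z = 1.960.
n = p̂(1−p̂)(z/E)² = 0.696 × 0.304 × (1.960/0.025)² = 1300.51
Round up: n = 1301.

n = 1301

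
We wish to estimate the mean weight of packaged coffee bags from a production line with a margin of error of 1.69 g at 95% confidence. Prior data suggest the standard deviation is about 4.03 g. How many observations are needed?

For a mean, the margin of error is E = z·σ/√n, so n = (zσ/E)².
At 95% confidence, z = 1.960.
n = (1.960 × 4.03 / 1.69)² = 21.84
Round up: n = 22.

22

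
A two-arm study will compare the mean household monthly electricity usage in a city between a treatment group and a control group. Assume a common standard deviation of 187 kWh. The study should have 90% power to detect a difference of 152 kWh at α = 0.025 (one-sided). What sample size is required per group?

32 per group

For two equal groups, n per group = 2·((z_α + z_β)·σ/δ)².
z_α = 1.960; z_β = 1.282 (power 90%).
n = 2 × (3.242 × 187 / 152)² = 2 × 15.91 = 31.82
Round up: n = 32 per group.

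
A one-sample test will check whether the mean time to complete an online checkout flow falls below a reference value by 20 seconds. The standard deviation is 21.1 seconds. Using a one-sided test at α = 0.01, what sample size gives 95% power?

18

For a one-sample z-test, n = ((z_α + z_β)·σ/δ)².
z_α = 2.326 (one-sided α = 0.01); z_β = 1.645 (power 95% → β = 0.05).
n = (3.971 × 21.1 / 20)² = 17.55
Round up: n = 18.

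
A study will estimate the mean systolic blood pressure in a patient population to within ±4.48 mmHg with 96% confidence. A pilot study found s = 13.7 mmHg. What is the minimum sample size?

n = 40

For a mean, the margin of error is E = z·σ/√n, so n = (zσ/E)².
At 96% confidence, z = 2.054.
n = (2.054 × 13.7 / 4.48)² = 39.45
Round up: n = 40.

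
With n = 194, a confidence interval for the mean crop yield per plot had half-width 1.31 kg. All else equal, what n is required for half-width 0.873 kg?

Margin of error scales as 1/√n, so n₂ = n₁·(E₁/E₂)².
n₂ = 194 × (1.31/0.873)² = 194 × 2.252 = 436.89
Round up: n₂ = 437.

437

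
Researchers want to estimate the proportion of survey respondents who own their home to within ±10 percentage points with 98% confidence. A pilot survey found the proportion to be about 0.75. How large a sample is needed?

102

For a proportion with margin E = 0.1 at 98% confidence, z = 2.326.
n = p̂(1−p̂)(z/E)² = 0.75 × 0.25 × (2.326/0.1)² = 101.44
Round up: n = 102.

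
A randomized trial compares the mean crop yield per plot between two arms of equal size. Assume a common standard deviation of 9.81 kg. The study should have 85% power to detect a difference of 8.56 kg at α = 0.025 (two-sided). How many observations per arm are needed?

For two equal groups, n per group = 2·((z_{α/2} + z_β)·σ/δ)².
z_{α/2} = 2.241; z_β = 1.036 (power 85%).
n = 2 × (3.277 × 9.81 / 8.56)² = 2 × 14.10 = 28.20
Round up: n = 29 per group.

29 per group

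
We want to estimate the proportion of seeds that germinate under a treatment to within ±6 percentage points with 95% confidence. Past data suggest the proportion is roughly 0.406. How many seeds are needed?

For a proportion with margin E = 0.06 at 95% confidence, z = 1.960.
n = p̂(1−p̂)(z/E)² = 0.406 × 0.594 × (1.960/0.06)² = 257.35
Round up: n = 258.

258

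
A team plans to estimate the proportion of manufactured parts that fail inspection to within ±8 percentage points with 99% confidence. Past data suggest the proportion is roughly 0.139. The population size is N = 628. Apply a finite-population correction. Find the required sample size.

For a proportion with margin E = 0.08 at 99% confidence, z = 2.576.
n = p̂(1−p̂)(z/E)² = 0.139 × 0.861 × (2.576/0.08)² = 124.09 — call this n₀.
Finite-population correction with N = 628: n = n₀ / (1 + (n₀−1)/N) = 124.09 / 1.196 = 103.75
Round up: n = 104.

104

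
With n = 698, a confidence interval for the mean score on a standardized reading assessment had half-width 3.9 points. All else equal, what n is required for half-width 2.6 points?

n = 1571

Margin of error scales as 1/√n, so n₂ = n₁·(E₁/E₂)².
n₂ = 698 × (3.9/2.6)² = 698 × 2.25 = 1570.50
Round up: n₂ = 1571.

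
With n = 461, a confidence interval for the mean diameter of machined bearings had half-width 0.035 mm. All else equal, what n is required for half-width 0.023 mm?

1068

Margin of error scales as 1/√n, so n₂ = n₁·(E₁/E₂)².
n₂ = 461 × (0.035/0.023)² = 461 × 2.316 = 1067.68
Round up: n₂ = 1068.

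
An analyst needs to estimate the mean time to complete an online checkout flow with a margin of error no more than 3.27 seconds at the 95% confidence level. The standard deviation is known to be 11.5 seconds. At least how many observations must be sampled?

48

For a mean, the margin of error is E = z·σ/√n, so n = (zσ/E)².
At 95% confidence, z = 1.960.
n = (1.960 × 11.5 / 3.27)² = 47.51
Round up: n = 48.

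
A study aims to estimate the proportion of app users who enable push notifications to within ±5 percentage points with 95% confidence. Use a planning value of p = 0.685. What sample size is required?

332

For a proportion with margin E = 0.05 at 95% confidence, z = 1.960.
n = p̂(1−p̂)(z/E)² = 0.685 × 0.315 × (1.960/0.05)² = 331.57
Round up: n = 332.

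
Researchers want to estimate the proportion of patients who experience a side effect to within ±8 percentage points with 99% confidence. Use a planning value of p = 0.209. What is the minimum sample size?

For a proportion with margin E = 0.08 at 99% confidence, z = 2.576.
n = p̂(1−p̂)(z/E)² = 0.209 × 0.791 × (2.576/0.08)² = 171.41
Round up: n = 172.

n = 172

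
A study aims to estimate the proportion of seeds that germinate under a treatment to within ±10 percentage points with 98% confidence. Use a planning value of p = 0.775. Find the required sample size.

95

For a proportion with margin E = 0.1 at 98% confidence, z = 2.326.
n = p̂(1−p̂)(z/E)² = 0.775 × 0.225 × (2.326/0.1)² = 94.34
Round up: n = 95.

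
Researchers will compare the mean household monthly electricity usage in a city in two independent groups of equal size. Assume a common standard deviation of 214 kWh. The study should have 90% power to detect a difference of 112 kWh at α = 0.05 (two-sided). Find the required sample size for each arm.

For two equal groups, n per group = 2·((z_{α/2} + z_β)·σ/δ)².
z_{α/2} = 1.960; z_β = 1.282 (power 90%).
n = 2 × (3.242 × 214 / 112)² = 2 × 38.37 = 76.74
Round up: n = 77 per group.

77 per group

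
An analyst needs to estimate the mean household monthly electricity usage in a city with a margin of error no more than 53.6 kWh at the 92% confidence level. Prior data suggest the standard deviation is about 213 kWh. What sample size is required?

For a mean, the margin of error is E = z·σ/√n, so n = (zσ/E)².
At 92% confidence, z = 1.751.
n = (1.751 × 213 / 53.6)² = 48.42
Round up: n = 49.

49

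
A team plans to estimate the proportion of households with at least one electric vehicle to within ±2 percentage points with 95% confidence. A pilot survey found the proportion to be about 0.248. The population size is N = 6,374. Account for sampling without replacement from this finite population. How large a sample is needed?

1399

For a proportion with margin E = 0.02 at 95% confidence, z = 1.960.
n = p̂(1−p̂)(z/E)² = 0.248 × 0.752 × (1.960/0.02)² = 1791.11 — call this n₀.
Finite-population correction with N = 6,374: n = n₀ / (1 + (n₀−1)/N) = 1791.11 / 1.281 = 1398.21
Round up: n = 1399.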